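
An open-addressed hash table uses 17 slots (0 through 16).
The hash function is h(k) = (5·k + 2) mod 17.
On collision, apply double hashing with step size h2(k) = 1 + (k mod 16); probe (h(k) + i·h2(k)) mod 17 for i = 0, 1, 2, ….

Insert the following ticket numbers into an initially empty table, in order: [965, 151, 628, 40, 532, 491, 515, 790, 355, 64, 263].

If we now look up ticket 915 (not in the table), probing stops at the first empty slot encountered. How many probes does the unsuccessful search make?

Insert 965: h=16, slot 16 empty → index 16.
Insert 151: h=9, slot 9 empty → index 9.
Insert 628: h=14, slot 14 empty → index 14.
Insert 40: h=15, slot 15 empty → index 15.
Insert 532: h=10, slot 10 empty → index 10.
Insert 491: h=9, h2=12, slot 9 occupied → index 4.
Insert 515: h=10, h2=4, slots 10,14 occupied → index 1.
Insert 790: h=8, slot 8 empty → index 8.
Insert 355: h=9, h2=4, slot 9 occupied → index 13.
Insert 64: h=16, h2=1, slot 16 occupied → index 0.
Insert 263: h=8, h2=8, slots 8,16 occupied → index 7.
Table: [64, 515, ., ., 491, ., ., 263, 790, 151, 532, ., ., 355, 628, 40, 965]
Lookup 915: h=4, h2=4, probe 4,8,12 → slot 12 empty, not found.

3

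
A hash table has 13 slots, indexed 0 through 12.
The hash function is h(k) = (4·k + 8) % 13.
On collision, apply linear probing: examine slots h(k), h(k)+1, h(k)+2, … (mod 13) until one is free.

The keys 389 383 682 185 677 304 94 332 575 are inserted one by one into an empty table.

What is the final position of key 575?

11

389: h=4 => slot 4
383: h=6 => slot 6
682: h=6, probe 6,7 => slot 7
185: h=7, probe 7,8 => slot 8
677: h=12 => slot 12
304: h=2 => slot 2
94: h=7, probe 7,8,9 => slot 9
332: h=10 => slot 10
575: h=7, probe 7,8,9,10,11 => slot 11
Table: [∅, ∅, 304, ∅, 389, ∅, 383, 682, 185, 94, 332, 575, 677]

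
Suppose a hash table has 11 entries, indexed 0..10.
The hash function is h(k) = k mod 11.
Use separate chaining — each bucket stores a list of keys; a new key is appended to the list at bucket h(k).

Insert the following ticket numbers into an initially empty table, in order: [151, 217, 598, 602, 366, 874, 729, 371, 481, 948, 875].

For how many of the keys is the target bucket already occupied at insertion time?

5

151 → bucket 8
217 → bucket 8 (collision)
598 → bucket 4
602 → bucket 8 (collision)
366 → bucket 3
874 → bucket 5
729 → bucket 3 (collision)
371 → bucket 8 (collision)
481 → bucket 8 (collision)
948 → bucket 2
875 → bucket 6
Final buckets:
0: —
1: —
2: 948
3: 366 -> 729
4: 598
5: 874
6: 875
7: —
8: 151 -> 217 -> 602 -> 371 -> 481
9: —
10: —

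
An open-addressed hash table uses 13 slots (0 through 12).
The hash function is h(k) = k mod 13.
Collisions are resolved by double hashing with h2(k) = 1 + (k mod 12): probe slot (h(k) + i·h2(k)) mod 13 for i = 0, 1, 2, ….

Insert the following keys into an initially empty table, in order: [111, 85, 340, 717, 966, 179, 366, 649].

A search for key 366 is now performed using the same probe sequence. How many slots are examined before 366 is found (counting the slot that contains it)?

111: h=7 => slot 7
85: h=7, h2=2, probe 7,9 => slot 9
340: h=2 => slot 2
717: h=2, h2=10, probe 2,12 => slot 12
966: h=4 => slot 4
179: h=10 => slot 10
366: h=2, h2=7, probe 2,9,3 => slot 3
649: h=12, h2=2, probe 12,1 => slot 1
Table: [., 649, 340, 366, 966, ., ., 111, ., 85, 179, ., 717]
Lookup 366: h=2, h2=7, probe 2,9,3 → found at 3.

3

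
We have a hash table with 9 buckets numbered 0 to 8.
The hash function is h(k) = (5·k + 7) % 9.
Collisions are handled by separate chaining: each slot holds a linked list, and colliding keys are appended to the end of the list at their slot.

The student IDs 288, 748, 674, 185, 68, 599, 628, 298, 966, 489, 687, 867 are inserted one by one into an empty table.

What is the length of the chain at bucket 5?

3

288 -> bucket 7
748 -> bucket 3
674 -> bucket 2
185 -> bucket 5
68 -> bucket 5 (collision)
599 -> bucket 5 (collision)
628 -> bucket 6
298 -> bucket 3 (collision)
966 -> bucket 4
489 -> bucket 4 (collision)
687 -> bucket 4 (collision)
867 -> bucket 4 (collision)
Final buckets:
0: -
1: -
2: 674
3: 748 -> 298
4: 966 -> 489 -> 687 -> 867
5: 185 -> 68 -> 599
6: 628
7: 288
8: -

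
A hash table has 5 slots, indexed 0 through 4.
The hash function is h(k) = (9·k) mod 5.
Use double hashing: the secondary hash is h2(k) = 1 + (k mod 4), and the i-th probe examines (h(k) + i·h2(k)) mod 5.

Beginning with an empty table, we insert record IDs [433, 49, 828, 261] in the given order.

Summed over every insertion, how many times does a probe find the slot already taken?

433: h=2 -> slot 2
49: h=1 -> slot 1
828: h=2, h2=1, probe 2,3 -> slot 3
261: h=4 -> slot 4
Table: [—, 49, 433, 828, 261]

1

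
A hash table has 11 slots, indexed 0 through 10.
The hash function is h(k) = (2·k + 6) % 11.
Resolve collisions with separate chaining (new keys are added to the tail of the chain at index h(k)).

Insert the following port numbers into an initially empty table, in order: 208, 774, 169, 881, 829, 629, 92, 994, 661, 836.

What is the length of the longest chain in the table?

208 → bucket 4
774 → bucket 3
169 → bucket 3 (collision)
881 → bucket 8
829 → bucket 3 (collision)
629 → bucket 10
92 → bucket 3 (collision)
994 → bucket 3 (collision)
661 → bucket 8 (collision)
836 → bucket 6
Final buckets:
0: ∅
1: ∅
2: ∅
3: 774 -> 169 -> 829 -> 92 -> 994
4: 208
5: ∅
6: 836
7: ∅
8: 881 -> 661
9: ∅
10: 629

5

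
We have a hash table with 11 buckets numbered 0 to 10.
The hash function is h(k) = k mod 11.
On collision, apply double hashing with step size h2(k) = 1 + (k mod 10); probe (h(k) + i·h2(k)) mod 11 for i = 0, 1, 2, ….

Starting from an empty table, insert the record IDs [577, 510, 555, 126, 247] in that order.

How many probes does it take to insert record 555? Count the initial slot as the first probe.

577 hashes to 5; slot 5 is free → place at 5.
510 hashes to 4; slot 4 is free → place at 4.
555 hashes to 5, h2=6; 5 taken → place at 0.
126 hashes to 5, h2=7; 5 taken → place at 1.
247 hashes to 5, h2=8; 5 taken → place at 2.
Table: [555, 126, 247, ., 510, 577, ., ., ., ., .]

2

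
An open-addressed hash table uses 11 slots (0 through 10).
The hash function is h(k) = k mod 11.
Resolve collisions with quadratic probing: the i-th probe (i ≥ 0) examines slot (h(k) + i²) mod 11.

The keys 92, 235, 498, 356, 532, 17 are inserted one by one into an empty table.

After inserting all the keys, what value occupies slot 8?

Insert 92: h=4, slot 4 empty -> index 4.
Insert 235: h=4, slot 4 occupied -> index 5.
Insert 498: h=3, slot 3 empty -> index 3.
Insert 356: h=4, slots 4,5 occupied -> index 8.
Insert 532: h=4, slots 4,5,8 occupied -> index 2.
Insert 17: h=6, slot 6 empty -> index 6.
Table: [—, —, 532, 498, 92, 235, 17, —, 356, —, —]

356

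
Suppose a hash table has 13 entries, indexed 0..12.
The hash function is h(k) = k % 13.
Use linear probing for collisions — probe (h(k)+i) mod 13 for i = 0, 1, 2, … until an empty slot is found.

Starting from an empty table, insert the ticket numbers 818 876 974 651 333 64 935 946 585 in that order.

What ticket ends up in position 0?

Insert 818: h=12, slot 12 empty → index 12.
Insert 876: h=5, slot 5 empty → index 5.
Insert 974: h=12, slot 12 occupied → index 0.
Insert 651: h=1, slot 1 empty → index 1.
Insert 333: h=8, slot 8 empty → index 8.
Insert 64: h=12, slots 12,0,1 occupied → index 2.
Insert 935: h=12, slots 12,0,1,2 occupied → index 3.
Insert 946: h=10, slot 10 empty → index 10.
Insert 585: h=0, slots 0,1,2,3 occupied → index 4.
Table: [974, 651, 64, 935, 585, 876, ∅, ∅, 333, ∅, 946, ∅, 818]

974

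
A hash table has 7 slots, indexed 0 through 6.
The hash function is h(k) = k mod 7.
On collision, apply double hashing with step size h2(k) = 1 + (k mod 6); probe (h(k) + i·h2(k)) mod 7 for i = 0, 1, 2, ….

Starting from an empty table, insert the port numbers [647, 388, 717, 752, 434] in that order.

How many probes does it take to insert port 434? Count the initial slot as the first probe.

647: h=3 -> slot 3
388: h=3, h2=5, probe 3,1 -> slot 1
717: h=3, h2=4, probe 3,0 -> slot 0
752: h=3, h2=3, probe 3,6 -> slot 6
434: h=0, h2=3, probe 0,3,6,2 -> slot 2
Table: [717, 388, 434, 647, —, —, 752]

4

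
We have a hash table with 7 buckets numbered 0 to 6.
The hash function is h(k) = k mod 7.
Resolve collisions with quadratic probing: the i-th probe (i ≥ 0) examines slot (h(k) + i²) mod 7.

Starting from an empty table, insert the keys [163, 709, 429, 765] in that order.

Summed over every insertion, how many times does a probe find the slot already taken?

6

163 hashes to 2; slot 2 is free → place at 2.
709 hashes to 2; 2 taken → place at 3.
429 hashes to 2; 2,3 taken → place at 6.
765 hashes to 2; 2,3,6 taken → place at 4.
Table: [-, -, 163, 709, 765, -, 429]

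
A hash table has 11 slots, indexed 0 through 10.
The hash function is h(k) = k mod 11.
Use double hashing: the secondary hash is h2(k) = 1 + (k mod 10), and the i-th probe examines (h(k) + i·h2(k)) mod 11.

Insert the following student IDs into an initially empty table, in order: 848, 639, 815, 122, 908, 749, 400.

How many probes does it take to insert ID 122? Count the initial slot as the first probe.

848 hashes to 1; slot 1 is free -> place at 1.
639 hashes to 1, h2=10; 1 taken -> place at 0.
815 hashes to 1, h2=6; 1 taken -> place at 7.
122 hashes to 1, h2=3; 1 taken -> place at 4.
908 hashes to 6; slot 6 is free -> place at 6.
749 hashes to 1, h2=10; 1,0 taken -> place at 10.
400 hashes to 4, h2=1; 4 taken -> place at 5.
Table: [639, 848, _, _, 122, 400, 908, 815, _, _, 749]

2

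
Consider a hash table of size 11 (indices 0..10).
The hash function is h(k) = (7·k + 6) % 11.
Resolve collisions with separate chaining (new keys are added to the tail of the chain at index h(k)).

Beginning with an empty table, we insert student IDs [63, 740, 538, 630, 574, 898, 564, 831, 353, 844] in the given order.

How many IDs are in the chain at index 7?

Insert 63: h=7, bucket 7 empty -> new chain.
Insert 740: h=5, bucket 5 empty -> new chain.
Insert 538: h=10, bucket 10 empty -> new chain.
Insert 630: h=5, bucket 5 nonempty -> append to chain.
Insert 574: h=9, bucket 9 empty -> new chain.
Insert 898: h=0, bucket 0 empty -> new chain.
Insert 564: h=5, bucket 5 nonempty -> append to chain.
Insert 831: h=4, bucket 4 empty -> new chain.
Insert 353: h=2, bucket 2 empty -> new chain.
Insert 844: h=7, bucket 7 nonempty -> append to chain.
Final buckets:
0: 898
1: —
2: 353
3: —
4: 831
5: 740 -> 630 -> 564
6: —
7: 63 -> 844
8: —
9: 574
10: 538

2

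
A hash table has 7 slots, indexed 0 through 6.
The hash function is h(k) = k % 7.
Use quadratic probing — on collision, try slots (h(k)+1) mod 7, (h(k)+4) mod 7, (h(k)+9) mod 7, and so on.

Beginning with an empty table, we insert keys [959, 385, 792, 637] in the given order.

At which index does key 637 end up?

4

959: h=0 → slot 0
385: h=0, probe 0,1 → slot 1
792: h=1, probe 1,2 → slot 2
637: h=0, probe 0,1,4 → slot 4
Table: [959, 385, 792, —, 637, —, —]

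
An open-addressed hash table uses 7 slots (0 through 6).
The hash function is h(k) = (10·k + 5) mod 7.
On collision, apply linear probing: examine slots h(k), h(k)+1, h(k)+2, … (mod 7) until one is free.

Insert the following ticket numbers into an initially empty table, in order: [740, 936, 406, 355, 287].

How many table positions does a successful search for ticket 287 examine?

5

740: h=6 -> slot 6
936: h=6, probe 6,0 -> slot 0
406: h=5 -> slot 5
355: h=6, probe 6,0,1 -> slot 1
287: h=5, probe 5,6,0,1,2 -> slot 2
Table: [936, 355, 287, _, _, 406, 740]
Lookup 287: h=5, probe 5,6,0,1,2 → found at 2.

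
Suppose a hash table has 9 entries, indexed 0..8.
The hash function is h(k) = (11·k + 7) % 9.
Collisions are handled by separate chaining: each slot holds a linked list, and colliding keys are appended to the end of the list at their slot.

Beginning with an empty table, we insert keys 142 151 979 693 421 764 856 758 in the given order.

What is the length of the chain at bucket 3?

4

Insert 142: h=3, bucket 3 empty → new chain.
Insert 151: h=3, bucket 3 nonempty → append to chain.
Insert 979: h=3, bucket 3 nonempty → append to chain.
Insert 693: h=7, bucket 7 empty → new chain.
Insert 421: h=3, bucket 3 nonempty → append to chain.
Insert 764: h=5, bucket 5 empty → new chain.
Insert 856: h=0, bucket 0 empty → new chain.
Insert 758: h=2, bucket 2 empty → new chain.
Final buckets:
0: 856
1: _
2: 758
3: 142 -> 151 -> 979 -> 421
4: _
5: 764
6: _
7: 693
8: _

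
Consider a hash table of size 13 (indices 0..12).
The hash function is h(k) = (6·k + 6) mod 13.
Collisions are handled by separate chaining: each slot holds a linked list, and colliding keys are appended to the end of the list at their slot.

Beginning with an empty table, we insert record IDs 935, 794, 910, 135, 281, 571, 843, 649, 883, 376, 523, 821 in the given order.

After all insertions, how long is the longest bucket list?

5

935 -> bucket 0
794 -> bucket 12
910 -> bucket 6
135 -> bucket 10
281 -> bucket 2
571 -> bucket 0 (collision)
843 -> bucket 7
649 -> bucket 0 (collision)
883 -> bucket 0 (collision)
376 -> bucket 0 (collision)
523 -> bucket 11
821 -> bucket 5
Final buckets:
0: 935 -> 571 -> 649 -> 883 -> 376
1: —
2: 281
3: —
4: —
5: 821
6: 910
7: 843
8: —
9: —
10: 135
11: 523
12: 794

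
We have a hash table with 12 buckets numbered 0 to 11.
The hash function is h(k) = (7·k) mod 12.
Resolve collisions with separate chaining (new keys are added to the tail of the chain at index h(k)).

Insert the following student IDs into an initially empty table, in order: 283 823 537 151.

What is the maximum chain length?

3

Insert 283: h=1, bucket 1 empty -> new chain.
Insert 823: h=1, bucket 1 nonempty -> append to chain.
Insert 537: h=3, bucket 3 empty -> new chain.
Insert 151: h=1, bucket 1 nonempty -> append to chain.
Final buckets:
0: .
1: 283 -> 823 -> 151
2: .
3: 537
4: .
5: .
6: .
7: .
8: .
9: .
10: .
11: .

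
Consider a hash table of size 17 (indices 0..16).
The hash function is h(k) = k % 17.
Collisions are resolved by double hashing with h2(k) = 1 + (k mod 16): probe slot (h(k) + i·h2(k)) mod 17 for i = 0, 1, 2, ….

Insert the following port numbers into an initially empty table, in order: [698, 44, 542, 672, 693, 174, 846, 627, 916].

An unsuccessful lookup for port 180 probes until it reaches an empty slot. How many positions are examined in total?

698: h=1 => slot 1
44: h=10 => slot 10
542: h=15 => slot 15
672: h=9 => slot 9
693: h=13 => slot 13
174: h=4 => slot 4
846: h=13, h2=15, probe 13,11 => slot 11
627: h=15, h2=4, probe 15,2 => slot 2
916: h=15, h2=5, probe 15,3 => slot 3
Table: [-, 698, 627, 916, 174, -, -, -, -, 672, 44, 846, -, 693, -, 542, -]
Lookup 180: h=10, h2=5, probe 10,15,3,8 → slot 8 empty, not found.

4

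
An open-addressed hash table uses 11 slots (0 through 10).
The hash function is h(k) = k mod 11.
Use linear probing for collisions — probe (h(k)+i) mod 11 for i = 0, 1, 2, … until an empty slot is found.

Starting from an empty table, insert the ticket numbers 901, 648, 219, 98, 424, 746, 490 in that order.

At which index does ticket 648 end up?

0

901 hashes to 10; slot 10 is free => place at 10.
648 hashes to 10; 10 taken => place at 0.
219 hashes to 10; 10,0 taken => place at 1.
98 hashes to 10; 10,0,1 taken => place at 2.
424 hashes to 6; slot 6 is free => place at 6.
746 hashes to 9; slot 9 is free => place at 9.
490 hashes to 6; 6 taken => place at 7.
Table: [648, 219, 98, ∅, ∅, ∅, 424, 490, ∅, 746, 901]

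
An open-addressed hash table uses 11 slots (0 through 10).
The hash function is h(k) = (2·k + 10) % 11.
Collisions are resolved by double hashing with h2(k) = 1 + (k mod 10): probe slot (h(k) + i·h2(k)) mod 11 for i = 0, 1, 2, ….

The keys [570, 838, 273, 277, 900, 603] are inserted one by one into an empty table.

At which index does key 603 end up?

4

Insert 570: h=6, slot 6 empty -> index 6.
Insert 838: h=3, slot 3 empty -> index 3.
Insert 273: h=6, h2=4, slot 6 occupied -> index 10.
Insert 277: h=3, h2=8, slot 3 occupied -> index 0.
Insert 900: h=6, h2=1, slot 6 occupied -> index 7.
Insert 603: h=6, h2=4, slots 6,10,3,7,0 occupied -> index 4.
Table: [277, -, -, 838, 603, -, 570, 900, -, -, 273]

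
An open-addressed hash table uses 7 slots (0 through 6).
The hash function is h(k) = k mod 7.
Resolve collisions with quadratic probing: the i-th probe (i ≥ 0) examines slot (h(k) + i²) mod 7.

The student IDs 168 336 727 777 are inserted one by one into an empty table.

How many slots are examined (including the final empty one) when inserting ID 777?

3

Insert 168: h=0, slot 0 empty => index 0.
Insert 336: h=0, slot 0 occupied => index 1.
Insert 727: h=6, slot 6 empty => index 6.
Insert 777: h=0, slots 0,1 occupied => index 4.
Table: [168, 336, ∅, ∅, 777, ∅, 727]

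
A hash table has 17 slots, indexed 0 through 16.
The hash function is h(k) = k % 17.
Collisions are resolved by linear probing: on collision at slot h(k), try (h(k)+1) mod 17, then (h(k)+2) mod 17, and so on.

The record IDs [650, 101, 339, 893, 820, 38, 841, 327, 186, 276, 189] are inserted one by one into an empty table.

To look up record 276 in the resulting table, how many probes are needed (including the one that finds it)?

650: h=4 => slot 4
101: h=16 => slot 16
339: h=16, probe 16,0 => slot 0
893: h=9 => slot 9
820: h=4, probe 4,5 => slot 5
38: h=4, probe 4,5,6 => slot 6
841: h=8 => slot 8
327: h=4, probe 4,5,6,7 => slot 7
186: h=16, probe 16,0,1 => slot 1
276: h=4, probe 4,5,6,7,8,9,10 => slot 10
189: h=2 => slot 2
Table: [339, 186, 189, ∅, 650, 820, 38, 327, 841, 893, 276, ∅, ∅, ∅, ∅, ∅, 101]
Lookup 276: h=4, probe 4,5,6,7,8,9,10 → found at 10.

7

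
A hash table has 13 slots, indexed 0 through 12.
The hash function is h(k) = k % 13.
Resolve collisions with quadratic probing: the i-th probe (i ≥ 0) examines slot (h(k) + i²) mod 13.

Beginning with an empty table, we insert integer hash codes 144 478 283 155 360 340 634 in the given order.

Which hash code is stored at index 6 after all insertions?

144: h=1 → slot 1
478: h=10 → slot 10
283: h=10, probe 10,11 → slot 11
155: h=12 → slot 12
360: h=9 → slot 9
340: h=2 → slot 2
634: h=10, probe 10,11,1,6 → slot 6
Table: [_, 144, 340, _, _, _, 634, _, _, 360, 478, 283, 155]

634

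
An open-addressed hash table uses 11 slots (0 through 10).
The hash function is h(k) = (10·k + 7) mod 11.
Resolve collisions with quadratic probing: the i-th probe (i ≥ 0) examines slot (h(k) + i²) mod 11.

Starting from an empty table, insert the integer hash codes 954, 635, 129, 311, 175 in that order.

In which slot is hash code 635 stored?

Insert 954: h=10, slot 10 empty => index 10.
Insert 635: h=10, slot 10 occupied => index 0.
Insert 129: h=10, slots 10,0 occupied => index 3.
Insert 311: h=4, slot 4 empty => index 4.
Insert 175: h=8, slot 8 empty => index 8.
Table: [635, ∅, ∅, 129, 311, ∅, ∅, ∅, 175, ∅, 954]

0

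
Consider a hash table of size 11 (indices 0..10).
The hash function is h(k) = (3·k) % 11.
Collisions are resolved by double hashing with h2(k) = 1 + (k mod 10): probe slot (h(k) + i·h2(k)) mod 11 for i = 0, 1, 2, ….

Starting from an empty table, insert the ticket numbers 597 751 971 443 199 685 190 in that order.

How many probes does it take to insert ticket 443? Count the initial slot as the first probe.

3

597 hashes to 9; slot 9 is free → place at 9.
751 hashes to 9, h2=2; 9 taken → place at 0.
971 hashes to 9, h2=2; 9,0 taken → place at 2.
443 hashes to 9, h2=4; 9,2 taken → place at 6.
199 hashes to 3; slot 3 is free → place at 3.
685 hashes to 9, h2=6; 9 taken → place at 4.
190 hashes to 9, h2=1; 9 taken → place at 10.
Table: [751, ., 971, 199, 685, ., 443, ., ., 597, 190]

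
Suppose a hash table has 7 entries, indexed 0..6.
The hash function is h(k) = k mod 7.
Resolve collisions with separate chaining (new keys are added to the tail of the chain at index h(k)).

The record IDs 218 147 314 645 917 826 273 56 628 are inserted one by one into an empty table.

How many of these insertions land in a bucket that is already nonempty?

218 → bucket 1
147 → bucket 0
314 → bucket 6
645 → bucket 1 (collision)
917 → bucket 0 (collision)
826 → bucket 0 (collision)
273 → bucket 0 (collision)
56 → bucket 0 (collision)
628 → bucket 5
Final buckets:
0: 147 -> 917 -> 826 -> 273 -> 56
1: 218 -> 645
2: _
3: _
4: _
5: 628
6: 314

5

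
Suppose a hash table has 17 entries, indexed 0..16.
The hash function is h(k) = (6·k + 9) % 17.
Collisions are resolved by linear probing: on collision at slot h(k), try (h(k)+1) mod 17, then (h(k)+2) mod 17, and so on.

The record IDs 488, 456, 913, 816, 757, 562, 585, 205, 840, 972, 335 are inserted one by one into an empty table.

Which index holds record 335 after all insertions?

2

488 hashes to 13; slot 13 is free => place at 13.
456 hashes to 8; slot 8 is free => place at 8.
913 hashes to 13; 13 taken => place at 14.
816 hashes to 9; slot 9 is free => place at 9.
757 hashes to 12; slot 12 is free => place at 12.
562 hashes to 15; slot 15 is free => place at 15.
585 hashes to 0; slot 0 is free => place at 0.
205 hashes to 15; 15 taken => place at 16.
840 hashes to 0; 0 taken => place at 1.
972 hashes to 10; slot 10 is free => place at 10.
335 hashes to 13; 13,14,15,16,0,1 taken => place at 2.
Table: [585, 840, 335, —, —, —, —, —, 456, 816, 972, —, 757, 488, 913, 562, 205]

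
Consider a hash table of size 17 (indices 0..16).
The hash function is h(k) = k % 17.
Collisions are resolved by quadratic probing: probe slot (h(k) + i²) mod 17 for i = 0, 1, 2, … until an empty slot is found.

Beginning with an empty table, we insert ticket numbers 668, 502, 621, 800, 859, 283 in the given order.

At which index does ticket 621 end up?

10

668: h=5 -> slot 5
502: h=9 -> slot 9
621: h=9, probe 9,10 -> slot 10
800: h=1 -> slot 1
859: h=9, probe 9,10,13 -> slot 13
283: h=11 -> slot 11
Table: [_, 800, _, _, _, 668, _, _, _, 502, 621, 283, _, 859, _, _, _]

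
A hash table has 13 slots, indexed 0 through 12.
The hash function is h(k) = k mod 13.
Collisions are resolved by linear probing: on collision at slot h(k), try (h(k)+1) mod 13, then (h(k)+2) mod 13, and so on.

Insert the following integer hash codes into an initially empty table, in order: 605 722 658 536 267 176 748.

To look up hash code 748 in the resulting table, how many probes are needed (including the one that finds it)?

6

605: h=7 => slot 7
722: h=7, probe 7,8 => slot 8
658: h=8, probe 8,9 => slot 9
536: h=3 => slot 3
267: h=7, probe 7,8,9,10 => slot 10
176: h=7, probe 7,8,9,10,11 => slot 11
748: h=7, probe 7,8,9,10,11,12 => slot 12
Table: [—, —, —, 536, —, —, —, 605, 722, 658, 267, 176, 748]
Lookup 748: h=7, probe 7,8,9,10,11,12 → found at 12.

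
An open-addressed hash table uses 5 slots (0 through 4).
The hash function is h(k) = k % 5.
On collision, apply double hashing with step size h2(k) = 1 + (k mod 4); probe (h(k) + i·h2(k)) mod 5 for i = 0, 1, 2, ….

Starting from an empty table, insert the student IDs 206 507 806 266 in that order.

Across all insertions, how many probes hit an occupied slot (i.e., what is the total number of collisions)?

4

206 hashes to 1; slot 1 is free -> place at 1.
507 hashes to 2; slot 2 is free -> place at 2.
806 hashes to 1, h2=3; 1 taken -> place at 4.
266 hashes to 1, h2=3; 1,4,2 taken -> place at 0.
Table: [266, 206, 507, _, 806]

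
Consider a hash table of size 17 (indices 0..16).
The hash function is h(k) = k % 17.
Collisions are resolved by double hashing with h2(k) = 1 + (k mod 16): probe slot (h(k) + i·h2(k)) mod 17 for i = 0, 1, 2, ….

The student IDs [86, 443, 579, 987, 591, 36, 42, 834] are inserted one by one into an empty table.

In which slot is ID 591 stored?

Insert 86: h=1, slot 1 empty => index 1.
Insert 443: h=1, h2=12, slot 1 occupied => index 13.
Insert 579: h=1, h2=4, slot 1 occupied => index 5.
Insert 987: h=1, h2=12, slots 1,13 occupied => index 8.
Insert 591: h=13, h2=16, slot 13 occupied => index 12.
Insert 36: h=2, slot 2 empty => index 2.
Insert 42: h=8, h2=11, slots 8,2,13 occupied => index 7.
Insert 834: h=1, h2=3, slot 1 occupied => index 4.
Table: [., 86, 36, ., 834, 579, ., 42, 987, ., ., ., 591, 443, ., ., .]

12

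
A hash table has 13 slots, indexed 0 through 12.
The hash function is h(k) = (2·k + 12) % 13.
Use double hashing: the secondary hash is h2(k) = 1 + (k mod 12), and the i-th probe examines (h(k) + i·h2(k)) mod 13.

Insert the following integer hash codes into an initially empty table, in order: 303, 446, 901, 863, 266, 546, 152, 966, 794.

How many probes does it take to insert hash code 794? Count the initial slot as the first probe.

303 hashes to 7; slot 7 is free → place at 7.
446 hashes to 7, h2=3; 7 taken → place at 10.
901 hashes to 7, h2=2; 7 taken → place at 9.
863 hashes to 9, h2=12; 9 taken → place at 8.
266 hashes to 11; slot 11 is free → place at 11.
546 hashes to 12; slot 12 is free → place at 12.
152 hashes to 4; slot 4 is free → place at 4.
966 hashes to 7, h2=7; 7 taken → place at 1.
794 hashes to 1, h2=3; 1,4,7,10 taken → place at 0.
Table: [794, 966, ., ., 152, ., ., 303, 863, 901, 446, 266, 546]

5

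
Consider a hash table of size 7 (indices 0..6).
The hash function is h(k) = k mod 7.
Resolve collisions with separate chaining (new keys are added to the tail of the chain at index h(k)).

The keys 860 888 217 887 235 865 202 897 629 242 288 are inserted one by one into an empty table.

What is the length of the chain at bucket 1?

860 → bucket 6
888 → bucket 6 (collision)
217 → bucket 0
887 → bucket 5
235 → bucket 4
865 → bucket 4 (collision)
202 → bucket 6 (collision)
897 → bucket 1
629 → bucket 6 (collision)
242 → bucket 4 (collision)
288 → bucket 1 (collision)
Final buckets:
0: 217
1: 897 -> 288
2: _
3: _
4: 235 -> 865 -> 242
5: 887
6: 860 -> 888 -> 202 -> 629

2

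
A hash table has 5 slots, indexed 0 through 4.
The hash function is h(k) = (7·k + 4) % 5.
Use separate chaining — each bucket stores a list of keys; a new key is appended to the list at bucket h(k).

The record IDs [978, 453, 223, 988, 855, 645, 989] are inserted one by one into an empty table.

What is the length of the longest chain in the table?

4

978 → bucket 0
453 → bucket 0 (collision)
223 → bucket 0 (collision)
988 → bucket 0 (collision)
855 → bucket 4
645 → bucket 4 (collision)
989 → bucket 2
Final buckets:
0: 978 -> 453 -> 223 -> 988
1: .
2: 989
3: .
4: 855 -> 645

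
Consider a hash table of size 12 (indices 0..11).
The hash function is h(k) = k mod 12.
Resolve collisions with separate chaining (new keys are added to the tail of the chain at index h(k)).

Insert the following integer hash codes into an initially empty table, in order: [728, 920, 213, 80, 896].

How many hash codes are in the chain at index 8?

728 → bucket 8
920 → bucket 8 (collision)
213 → bucket 9
80 → bucket 8 (collision)
896 → bucket 8 (collision)
Final buckets:
0: .
1: .
2: .
3: .
4: .
5: .
6: .
7: .
8: 728 -> 920 -> 80 -> 896
9: 213
10: .
11: .

4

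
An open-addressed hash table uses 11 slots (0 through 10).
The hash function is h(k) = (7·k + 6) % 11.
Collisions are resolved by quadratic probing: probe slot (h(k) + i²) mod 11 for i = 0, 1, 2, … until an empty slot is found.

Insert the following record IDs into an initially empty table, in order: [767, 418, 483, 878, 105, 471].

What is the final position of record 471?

767: h=7 => slot 7
418: h=6 => slot 6
483: h=10 => slot 10
878: h=3 => slot 3
105: h=4 => slot 4
471: h=3, probe 3,4,7,1 => slot 1
Table: [-, 471, -, 878, 105, -, 418, 767, -, -, 483]

1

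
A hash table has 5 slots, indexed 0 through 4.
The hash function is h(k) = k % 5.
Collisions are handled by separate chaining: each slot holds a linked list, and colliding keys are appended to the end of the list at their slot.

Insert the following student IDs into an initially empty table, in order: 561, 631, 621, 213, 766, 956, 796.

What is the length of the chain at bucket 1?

Insert 561: h=1, bucket 1 empty → new chain.
Insert 631: h=1, bucket 1 nonempty → append to chain.
Insert 621: h=1, bucket 1 nonempty → append to chain.
Insert 213: h=3, bucket 3 empty → new chain.
Insert 766: h=1, bucket 1 nonempty → append to chain.
Insert 956: h=1, bucket 1 nonempty → append to chain.
Insert 796: h=1, bucket 1 nonempty → append to chain.
Final buckets:
0: .
1: 561 -> 631 -> 621 -> 766 -> 956 -> 796
2: .
3: 213
4: .

6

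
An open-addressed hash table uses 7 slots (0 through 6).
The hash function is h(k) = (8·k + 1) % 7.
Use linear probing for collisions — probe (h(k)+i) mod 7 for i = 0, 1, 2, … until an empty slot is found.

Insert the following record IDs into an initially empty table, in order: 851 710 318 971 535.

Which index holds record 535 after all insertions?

1

Insert 851: h=5, slot 5 empty → index 5.
Insert 710: h=4, slot 4 empty → index 4.
Insert 318: h=4, slots 4,5 occupied → index 6.
Insert 971: h=6, slot 6 occupied → index 0.
Insert 535: h=4, slots 4,5,6,0 occupied → index 1.
Table: [971, 535, -, -, 710, 851, 318]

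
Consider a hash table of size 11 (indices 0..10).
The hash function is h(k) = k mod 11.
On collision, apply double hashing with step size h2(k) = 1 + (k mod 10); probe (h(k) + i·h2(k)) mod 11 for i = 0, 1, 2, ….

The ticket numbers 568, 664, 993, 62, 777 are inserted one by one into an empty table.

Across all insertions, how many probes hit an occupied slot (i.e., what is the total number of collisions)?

3

568 hashes to 7; slot 7 is free -> place at 7.
664 hashes to 4; slot 4 is free -> place at 4.
993 hashes to 3; slot 3 is free -> place at 3.
62 hashes to 7, h2=3; 7 taken -> place at 10.
777 hashes to 7, h2=8; 7,4 taken -> place at 1.
Table: [_, 777, _, 993, 664, _, _, 568, _, _, 62]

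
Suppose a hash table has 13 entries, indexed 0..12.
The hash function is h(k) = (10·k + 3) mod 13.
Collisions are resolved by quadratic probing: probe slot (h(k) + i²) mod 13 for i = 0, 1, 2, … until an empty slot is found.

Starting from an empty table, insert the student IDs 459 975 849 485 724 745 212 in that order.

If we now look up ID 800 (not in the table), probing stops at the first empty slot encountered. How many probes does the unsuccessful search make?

2

Insert 459: h=4, slot 4 empty -> index 4.
Insert 975: h=3, slot 3 empty -> index 3.
Insert 849: h=4, slot 4 occupied -> index 5.
Insert 485: h=4, slots 4,5 occupied -> index 8.
Insert 724: h=2, slot 2 empty -> index 2.
Insert 745: h=4, slots 4,5,8 occupied -> index 0.
Insert 212: h=4, slots 4,5,8,0 occupied -> index 7.
Table: [745, ., 724, 975, 459, 849, ., 212, 485, ., ., ., .]
Lookup 800: h=8, probe 8,9 → slot 9 empty, not found.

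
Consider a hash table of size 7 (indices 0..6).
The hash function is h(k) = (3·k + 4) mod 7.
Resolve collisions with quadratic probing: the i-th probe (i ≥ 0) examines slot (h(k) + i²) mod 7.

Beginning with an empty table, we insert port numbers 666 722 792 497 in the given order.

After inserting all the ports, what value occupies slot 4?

792

Insert 666: h=0, slot 0 empty -> index 0.
Insert 722: h=0, slot 0 occupied -> index 1.
Insert 792: h=0, slots 0,1 occupied -> index 4.
Insert 497: h=4, slot 4 occupied -> index 5.
Table: [666, 722, _, _, 792, 497, _]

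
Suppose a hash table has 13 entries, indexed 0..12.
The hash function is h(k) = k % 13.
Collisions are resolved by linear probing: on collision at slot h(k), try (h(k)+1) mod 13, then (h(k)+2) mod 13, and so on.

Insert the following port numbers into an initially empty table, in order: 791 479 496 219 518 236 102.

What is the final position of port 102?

4

791: h=11 -> slot 11
479: h=11, probe 11,12 -> slot 12
496: h=2 -> slot 2
219: h=11, probe 11,12,0 -> slot 0
518: h=11, probe 11,12,0,1 -> slot 1
236: h=2, probe 2,3 -> slot 3
102: h=11, probe 11,12,0,1,2,3,4 -> slot 4
Table: [219, 518, 496, 236, 102, ∅, ∅, ∅, ∅, ∅, ∅, 791, 479]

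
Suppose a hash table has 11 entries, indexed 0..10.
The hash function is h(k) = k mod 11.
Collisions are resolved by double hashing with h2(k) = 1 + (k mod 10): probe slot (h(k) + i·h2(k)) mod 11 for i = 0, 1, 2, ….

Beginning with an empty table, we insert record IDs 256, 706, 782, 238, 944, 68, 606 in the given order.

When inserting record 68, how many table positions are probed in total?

256 hashes to 3; slot 3 is free -> place at 3.
706 hashes to 2; slot 2 is free -> place at 2.
782 hashes to 1; slot 1 is free -> place at 1.
238 hashes to 7; slot 7 is free -> place at 7.
944 hashes to 9; slot 9 is free -> place at 9.
68 hashes to 2, h2=9; 2 taken -> place at 0.
606 hashes to 1, h2=7; 1 taken -> place at 8.
Table: [68, 782, 706, 256, ∅, ∅, ∅, 238, 606, 944, ∅]

2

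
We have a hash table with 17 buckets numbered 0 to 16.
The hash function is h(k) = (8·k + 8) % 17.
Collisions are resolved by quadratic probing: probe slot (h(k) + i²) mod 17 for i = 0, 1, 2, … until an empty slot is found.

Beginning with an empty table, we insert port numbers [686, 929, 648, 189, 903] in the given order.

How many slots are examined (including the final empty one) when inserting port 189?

Insert 686: h=5, slot 5 empty → index 5.
Insert 929: h=11, slot 11 empty → index 11.
Insert 648: h=7, slot 7 empty → index 7.
Insert 189: h=7, slot 7 occupied → index 8.
Insert 903: h=7, slots 7,8,11 occupied → index 16.
Table: [_, _, _, _, _, 686, _, 648, 189, _, _, 929, _, _, _, _, 903]

2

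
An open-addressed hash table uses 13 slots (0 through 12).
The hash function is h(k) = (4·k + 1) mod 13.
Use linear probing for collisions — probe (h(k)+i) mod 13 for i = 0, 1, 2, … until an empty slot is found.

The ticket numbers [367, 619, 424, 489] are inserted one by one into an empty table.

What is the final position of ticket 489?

9

367: h=0 => slot 0
619: h=7 => slot 7
424: h=7, probe 7,8 => slot 8
489: h=7, probe 7,8,9 => slot 9
Table: [367, _, _, _, _, _, _, 619, 424, 489, _, _, _]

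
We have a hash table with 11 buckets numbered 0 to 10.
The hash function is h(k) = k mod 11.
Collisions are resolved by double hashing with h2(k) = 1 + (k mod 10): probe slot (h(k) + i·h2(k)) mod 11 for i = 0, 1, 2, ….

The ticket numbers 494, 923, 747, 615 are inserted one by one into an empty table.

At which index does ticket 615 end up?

5

494: h=10 => slot 10
923: h=10, h2=4, probe 10,3 => slot 3
747: h=10, h2=8, probe 10,7 => slot 7
615: h=10, h2=6, probe 10,5 => slot 5
Table: [_, _, _, 923, _, 615, _, 747, _, _, 494]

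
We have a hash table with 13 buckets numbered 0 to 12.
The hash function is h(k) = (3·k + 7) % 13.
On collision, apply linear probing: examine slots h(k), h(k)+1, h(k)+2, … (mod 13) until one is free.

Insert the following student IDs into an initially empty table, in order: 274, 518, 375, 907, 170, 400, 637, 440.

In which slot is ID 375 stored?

Insert 274: h=10, slot 10 empty → index 10.
Insert 518: h=1, slot 1 empty → index 1.
Insert 375: h=1, slot 1 occupied → index 2.
Insert 907: h=11, slot 11 empty → index 11.
Insert 170: h=10, slots 10,11 occupied → index 12.
Insert 400: h=11, slots 11,12 occupied → index 0.
Insert 637: h=7, slot 7 empty → index 7.
Insert 440: h=1, slots 1,2 occupied → index 3.
Table: [400, 518, 375, 440, —, —, —, 637, —, —, 274, 907, 170]

2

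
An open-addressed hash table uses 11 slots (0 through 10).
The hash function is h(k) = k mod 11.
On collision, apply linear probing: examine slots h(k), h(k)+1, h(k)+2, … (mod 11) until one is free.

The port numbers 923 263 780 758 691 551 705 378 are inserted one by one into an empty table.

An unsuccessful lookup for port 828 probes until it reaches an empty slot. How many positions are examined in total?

4

Insert 923: h=10, slot 10 empty -> index 10.
Insert 263: h=10, slot 10 occupied -> index 0.
Insert 780: h=10, slots 10,0 occupied -> index 1.
Insert 758: h=10, slots 10,0,1 occupied -> index 2.
Insert 691: h=9, slot 9 empty -> index 9.
Insert 551: h=1, slots 1,2 occupied -> index 3.
Insert 705: h=1, slots 1,2,3 occupied -> index 4.
Insert 378: h=4, slot 4 occupied -> index 5.
Table: [263, 780, 758, 551, 705, 378, ., ., ., 691, 923]
Lookup 828: h=3, probe 3,4,5,6 → slot 6 empty, not found.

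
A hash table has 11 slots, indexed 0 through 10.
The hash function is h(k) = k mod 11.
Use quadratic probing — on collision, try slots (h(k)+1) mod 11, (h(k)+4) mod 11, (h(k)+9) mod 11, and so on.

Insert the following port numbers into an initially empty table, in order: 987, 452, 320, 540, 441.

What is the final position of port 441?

10

Insert 987: h=8, slot 8 empty -> index 8.
Insert 452: h=1, slot 1 empty -> index 1.
Insert 320: h=1, slot 1 occupied -> index 2.
Insert 540: h=1, slots 1,2 occupied -> index 5.
Insert 441: h=1, slots 1,2,5 occupied -> index 10.
Table: [_, 452, 320, _, _, 540, _, _, 987, _, 441]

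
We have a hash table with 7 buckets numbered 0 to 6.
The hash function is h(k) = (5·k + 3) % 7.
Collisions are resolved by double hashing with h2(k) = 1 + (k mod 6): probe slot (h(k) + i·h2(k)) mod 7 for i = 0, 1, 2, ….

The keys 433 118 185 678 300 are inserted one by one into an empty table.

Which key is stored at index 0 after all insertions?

300

Insert 433: h=5, slot 5 empty -> index 5.
Insert 118: h=5, h2=5, slot 5 occupied -> index 3.
Insert 185: h=4, slot 4 empty -> index 4.
Insert 678: h=5, h2=1, slot 5 occupied -> index 6.
Insert 300: h=5, h2=1, slots 5,6 occupied -> index 0.
Table: [300, _, _, 118, 185, 433, 678]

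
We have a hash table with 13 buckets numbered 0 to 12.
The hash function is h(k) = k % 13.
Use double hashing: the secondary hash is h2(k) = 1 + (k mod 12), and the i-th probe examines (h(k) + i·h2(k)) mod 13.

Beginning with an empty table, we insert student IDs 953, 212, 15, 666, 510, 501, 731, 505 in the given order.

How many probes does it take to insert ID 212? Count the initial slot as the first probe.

953 hashes to 4; slot 4 is free → place at 4.
212 hashes to 4, h2=9; 4 taken → place at 0.
15 hashes to 2; slot 2 is free → place at 2.
666 hashes to 3; slot 3 is free → place at 3.
510 hashes to 3, h2=7; 3 taken → place at 10.
501 hashes to 7; slot 7 is free → place at 7.
731 hashes to 3, h2=12; 3,2 taken → place at 1.
505 hashes to 11; slot 11 is free → place at 11.
Table: [212, 731, 15, 666, 953, -, -, 501, -, -, 510, 505, -]

2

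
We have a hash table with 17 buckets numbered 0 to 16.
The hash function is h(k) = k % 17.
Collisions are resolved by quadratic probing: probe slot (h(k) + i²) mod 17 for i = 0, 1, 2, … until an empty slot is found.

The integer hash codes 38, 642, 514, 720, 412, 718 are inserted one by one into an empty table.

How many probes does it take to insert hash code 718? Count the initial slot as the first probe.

38: h=4 -> slot 4
642: h=13 -> slot 13
514: h=4, probe 4,5 -> slot 5
720: h=6 -> slot 6
412: h=4, probe 4,5,8 -> slot 8
718: h=4, probe 4,5,8,13,3 -> slot 3
Table: [—, —, —, 718, 38, 514, 720, —, 412, —, —, —, —, 642, —, —, —]

5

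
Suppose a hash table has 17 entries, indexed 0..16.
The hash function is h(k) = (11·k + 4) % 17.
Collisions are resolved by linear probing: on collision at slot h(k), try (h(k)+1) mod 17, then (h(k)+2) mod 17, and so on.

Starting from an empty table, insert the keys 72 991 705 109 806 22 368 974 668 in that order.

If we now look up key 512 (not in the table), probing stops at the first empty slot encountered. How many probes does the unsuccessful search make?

4

72 hashes to 14; slot 14 is free -> place at 14.
991 hashes to 8; slot 8 is free -> place at 8.
705 hashes to 7; slot 7 is free -> place at 7.
109 hashes to 13; slot 13 is free -> place at 13.
806 hashes to 13; 13,14 taken -> place at 15.
22 hashes to 8; 8 taken -> place at 9.
368 hashes to 6; slot 6 is free -> place at 6.
974 hashes to 8; 8,9 taken -> place at 10.
668 hashes to 8; 8,9,10 taken -> place at 11.
Table: [_, _, _, _, _, _, 368, 705, 991, 22, 974, 668, _, 109, 72, 806, _]
Lookup 512: h=9, probe 9,10,11,12 → slot 12 empty, not found.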